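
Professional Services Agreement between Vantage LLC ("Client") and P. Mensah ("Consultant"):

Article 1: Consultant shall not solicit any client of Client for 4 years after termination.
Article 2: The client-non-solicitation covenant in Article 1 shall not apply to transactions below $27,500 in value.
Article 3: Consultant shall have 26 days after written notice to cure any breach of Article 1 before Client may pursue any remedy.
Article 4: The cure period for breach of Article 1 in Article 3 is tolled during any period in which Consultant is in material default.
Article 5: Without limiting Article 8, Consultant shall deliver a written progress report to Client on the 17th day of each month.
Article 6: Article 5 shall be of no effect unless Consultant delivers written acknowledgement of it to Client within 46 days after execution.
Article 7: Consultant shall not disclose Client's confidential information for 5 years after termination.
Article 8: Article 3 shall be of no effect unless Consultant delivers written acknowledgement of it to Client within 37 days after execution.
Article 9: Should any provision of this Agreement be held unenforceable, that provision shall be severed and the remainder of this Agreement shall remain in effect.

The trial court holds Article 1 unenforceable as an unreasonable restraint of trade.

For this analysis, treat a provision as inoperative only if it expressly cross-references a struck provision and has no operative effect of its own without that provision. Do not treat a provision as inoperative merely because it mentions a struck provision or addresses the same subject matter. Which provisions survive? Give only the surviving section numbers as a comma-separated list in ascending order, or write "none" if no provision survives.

Article 1 is struck. The whole of Article 2 is the carve-out from the client-non-solicitation covenant, defined by reference to Article 1, so Article 2 cannot stand once Article 1 is removed. Article 3 operates only by reference to Article 1, so it falls with Article 1. Article 4 operates only by reference to Article 3, so it falls with Article 3. Article 8 merely fixes the acknowledgement condition for Article 3; with Article 3 gone it has nothing to operate on and falls away. Article 5 mentions Article 8 but its own obligation stands independently of Article 8, so Article 5 is not affected. Under the severability clause in Article 9, the remaining provisions continue in force. Article 5, Article 6, Article 7, and Article 9 remain in effect.

5, 6, 7, 9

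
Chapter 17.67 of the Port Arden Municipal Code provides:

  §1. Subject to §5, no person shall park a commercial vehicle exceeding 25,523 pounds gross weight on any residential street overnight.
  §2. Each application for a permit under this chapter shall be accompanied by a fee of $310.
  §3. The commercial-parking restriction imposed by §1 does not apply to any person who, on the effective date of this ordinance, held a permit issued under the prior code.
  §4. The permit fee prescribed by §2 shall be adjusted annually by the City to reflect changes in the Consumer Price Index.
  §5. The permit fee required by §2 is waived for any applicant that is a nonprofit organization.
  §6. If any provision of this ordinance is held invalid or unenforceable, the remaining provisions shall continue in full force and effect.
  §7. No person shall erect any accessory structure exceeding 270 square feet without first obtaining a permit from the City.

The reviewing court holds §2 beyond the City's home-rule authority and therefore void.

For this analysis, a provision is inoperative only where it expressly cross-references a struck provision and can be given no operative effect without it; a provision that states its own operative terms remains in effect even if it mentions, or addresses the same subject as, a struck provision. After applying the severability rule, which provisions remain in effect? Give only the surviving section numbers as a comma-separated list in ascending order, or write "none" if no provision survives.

§2 is struck. §4 operates only by reference to §2, so it falls with §2. §5 does nothing except set the nonprofit waiver of the permit fee by reference to §2; with §2 gone it has no independent effect and is inoperative. Although §1 refers to §5, its operative terms do not depend on §5, so it remains in effect. Under the severability clause in §6, the remaining provisions continue in force. That leaves §1, §3, §6, and §7 in effect.

1, 3, 6, 7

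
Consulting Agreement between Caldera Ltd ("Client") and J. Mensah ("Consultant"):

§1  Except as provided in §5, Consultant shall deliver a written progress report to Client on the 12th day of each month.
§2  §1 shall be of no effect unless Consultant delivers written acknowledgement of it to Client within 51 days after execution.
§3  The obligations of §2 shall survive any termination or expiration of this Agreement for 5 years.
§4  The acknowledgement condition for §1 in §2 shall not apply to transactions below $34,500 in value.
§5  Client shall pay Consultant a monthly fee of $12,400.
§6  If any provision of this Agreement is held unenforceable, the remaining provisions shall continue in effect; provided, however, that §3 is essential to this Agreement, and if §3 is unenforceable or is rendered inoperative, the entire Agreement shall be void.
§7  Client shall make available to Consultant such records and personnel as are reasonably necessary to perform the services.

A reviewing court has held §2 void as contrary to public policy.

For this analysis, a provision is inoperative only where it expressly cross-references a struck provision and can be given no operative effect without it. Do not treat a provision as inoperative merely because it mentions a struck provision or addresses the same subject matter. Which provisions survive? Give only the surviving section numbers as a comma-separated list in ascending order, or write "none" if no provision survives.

none

§2 is struck. §3 has no operative effect of its own apart from §2 and is therefore inoperative. §4 operates only by reference to §2, so it falls with §2. §6 makes §3 an essential term, and §3 has been rendered inoperative by the cascade; under §6, the entire Agreement is therefore void. No provision of the Agreement survives.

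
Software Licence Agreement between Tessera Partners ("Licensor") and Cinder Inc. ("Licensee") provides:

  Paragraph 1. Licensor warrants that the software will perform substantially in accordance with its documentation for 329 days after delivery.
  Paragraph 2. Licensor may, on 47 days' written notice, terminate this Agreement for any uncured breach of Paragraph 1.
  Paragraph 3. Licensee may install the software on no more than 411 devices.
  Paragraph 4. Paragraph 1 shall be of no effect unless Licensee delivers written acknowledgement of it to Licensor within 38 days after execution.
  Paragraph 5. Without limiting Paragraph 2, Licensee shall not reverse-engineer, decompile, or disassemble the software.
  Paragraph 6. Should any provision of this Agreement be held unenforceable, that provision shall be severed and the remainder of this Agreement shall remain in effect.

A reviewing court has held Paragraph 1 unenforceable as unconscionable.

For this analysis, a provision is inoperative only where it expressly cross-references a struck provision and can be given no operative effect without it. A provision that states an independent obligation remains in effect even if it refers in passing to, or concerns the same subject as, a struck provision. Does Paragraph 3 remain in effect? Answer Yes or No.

Paragraph 1 is struck. Paragraph 2 operates only by reference to Paragraph 1, so it falls with Paragraph 1. Paragraph 4 has no operative effect of its own apart from Paragraph 1 and is therefore inoperative. Paragraph 5 mentions Paragraph 2 but its own obligation stands independently of Paragraph 2, so Paragraph 5 is not affected. Under the severability clause in Paragraph 6, the remaining provisions continue in force. That leaves Paragraph 3, Paragraph 5, and Paragraph 6 in effect. Paragraph 3 is among the surviving provisions, so the answer is yes.

Yes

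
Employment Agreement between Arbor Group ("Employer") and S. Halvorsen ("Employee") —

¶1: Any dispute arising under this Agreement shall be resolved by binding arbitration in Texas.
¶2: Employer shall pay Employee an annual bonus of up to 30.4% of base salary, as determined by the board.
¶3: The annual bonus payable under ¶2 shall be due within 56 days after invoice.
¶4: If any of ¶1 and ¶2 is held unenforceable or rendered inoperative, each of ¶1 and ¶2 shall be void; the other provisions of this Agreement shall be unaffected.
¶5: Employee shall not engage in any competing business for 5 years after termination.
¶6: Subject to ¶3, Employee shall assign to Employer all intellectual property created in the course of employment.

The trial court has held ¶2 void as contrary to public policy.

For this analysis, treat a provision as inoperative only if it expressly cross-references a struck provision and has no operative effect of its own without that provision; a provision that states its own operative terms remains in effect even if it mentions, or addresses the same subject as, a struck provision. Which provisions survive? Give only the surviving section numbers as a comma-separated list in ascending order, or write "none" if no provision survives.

¶2 is struck. ¶3 operates only by reference to ¶2, so it falls with ¶2. ¶6 mentions ¶3 but its own obligation stands independently of ¶3, so ¶6 is not affected. ¶4 declares ¶1 and ¶2 mutually dependent; since one of them has fallen, all of them are of no effect. That brings down ¶1 as well. The remainder continues in force under ¶4. ¶4, ¶5, and ¶6 remain in effect.

4, 5, 6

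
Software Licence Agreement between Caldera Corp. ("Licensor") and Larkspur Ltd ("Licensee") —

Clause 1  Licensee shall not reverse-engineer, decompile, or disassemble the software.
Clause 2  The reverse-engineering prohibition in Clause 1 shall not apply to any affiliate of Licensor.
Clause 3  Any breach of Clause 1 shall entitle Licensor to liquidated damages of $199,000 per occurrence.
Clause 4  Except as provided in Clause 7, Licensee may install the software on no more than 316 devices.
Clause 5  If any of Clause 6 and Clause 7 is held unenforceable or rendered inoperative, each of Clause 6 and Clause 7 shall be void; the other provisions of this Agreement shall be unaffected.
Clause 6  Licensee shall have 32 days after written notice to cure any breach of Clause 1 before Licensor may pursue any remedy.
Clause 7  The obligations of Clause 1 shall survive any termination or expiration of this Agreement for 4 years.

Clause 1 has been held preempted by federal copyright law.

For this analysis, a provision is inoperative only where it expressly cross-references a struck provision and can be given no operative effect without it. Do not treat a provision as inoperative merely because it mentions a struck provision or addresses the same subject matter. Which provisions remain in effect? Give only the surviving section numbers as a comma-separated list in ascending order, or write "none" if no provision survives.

4, 5

Clause 1 is struck. Clause 2 does nothing except set the carve-out from the reverse-engineering prohibition by reference to Clause 1; with Clause 1 gone it has no independent effect and is inoperative. Clause 3 does nothing except set the liquidated-damages amount by reference to Clause 1; with Clause 1 gone it has no independent effect and is inoperative. Clause 6 merely fixes the cure period for breach of Clause 1; with Clause 1 gone it has nothing to operate on and falls away. Clause 7 merely fixes the survival period for Clause 1; with Clause 1 gone it has nothing to operate on and falls away. Clause 4 mentions Clause 7 but its own obligation stands independently of Clause 7, so Clause 4 is not affected. Clause 5 declares Clause 6 and Clause 7 mutually dependent; since one of them has fallen, all of them are of no effect. The remainder continues in force under Clause 5. That leaves Clause 4 and Clause 5 in effect.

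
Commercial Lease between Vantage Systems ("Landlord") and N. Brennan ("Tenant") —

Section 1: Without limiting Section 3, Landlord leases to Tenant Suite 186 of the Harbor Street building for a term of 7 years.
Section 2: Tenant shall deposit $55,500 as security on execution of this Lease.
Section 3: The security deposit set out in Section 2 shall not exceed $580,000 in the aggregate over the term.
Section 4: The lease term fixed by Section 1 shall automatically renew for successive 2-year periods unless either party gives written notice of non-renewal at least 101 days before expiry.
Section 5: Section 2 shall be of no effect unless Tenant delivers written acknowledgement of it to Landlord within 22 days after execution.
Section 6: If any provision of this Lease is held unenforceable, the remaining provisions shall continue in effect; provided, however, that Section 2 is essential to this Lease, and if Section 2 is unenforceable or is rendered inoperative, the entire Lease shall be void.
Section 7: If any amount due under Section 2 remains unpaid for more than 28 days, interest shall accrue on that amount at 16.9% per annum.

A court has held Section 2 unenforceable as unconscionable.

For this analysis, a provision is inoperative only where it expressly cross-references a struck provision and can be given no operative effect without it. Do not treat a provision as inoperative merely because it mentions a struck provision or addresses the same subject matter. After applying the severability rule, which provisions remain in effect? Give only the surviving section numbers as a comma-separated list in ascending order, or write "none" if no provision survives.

Section 2 is struck. The whole of Section 3 is the aggregate cap on the security deposit, defined by reference to Section 2, so Section 3 cannot stand once Section 2 is removed. Section 5 merely fixes the acknowledgement condition for Section 2; with Section 2 gone it has nothing to operate on and falls away. Section 7 does nothing except set the default interest on the security deposit by reference to Section 2; with Section 2 gone it has no independent effect and is inoperative. Section 6 makes Section 2 an essential term, and Section 2 is the provision held invalid; under Section 6, the entire Lease is therefore void. No provision of the Lease survives.

none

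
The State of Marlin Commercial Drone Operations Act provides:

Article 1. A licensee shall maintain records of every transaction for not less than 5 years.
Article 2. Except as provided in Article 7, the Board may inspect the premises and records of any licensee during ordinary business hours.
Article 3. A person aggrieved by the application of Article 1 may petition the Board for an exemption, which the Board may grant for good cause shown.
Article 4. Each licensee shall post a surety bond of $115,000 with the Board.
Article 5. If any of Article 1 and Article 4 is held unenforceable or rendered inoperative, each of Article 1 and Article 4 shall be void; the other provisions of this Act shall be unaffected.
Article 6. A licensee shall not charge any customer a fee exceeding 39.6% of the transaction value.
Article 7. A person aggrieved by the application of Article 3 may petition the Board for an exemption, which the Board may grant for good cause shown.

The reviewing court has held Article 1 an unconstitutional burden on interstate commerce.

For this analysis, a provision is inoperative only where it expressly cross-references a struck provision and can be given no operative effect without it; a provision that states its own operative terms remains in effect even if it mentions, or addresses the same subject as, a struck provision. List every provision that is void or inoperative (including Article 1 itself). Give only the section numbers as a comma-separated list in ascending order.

Article 1 is struck. Article 3 has no operative effect of its own apart from Article 1 and is therefore inoperative. The only function of Article 7 is the exemption procedure for Article 3, so it cannot stand once Article 3 is removed. Although Article 2 refers to Article 7, its operative terms do not depend on Article 7, so it remains in effect. Article 5 declares Article 1 and Article 4 mutually dependent; since one of them has fallen, all of them are of no effect. That brings down Article 4 as well. The remainder continues in force under Article 5. The provisions still in force are Article 2, Article 5, and Article 6.

1, 3, 4, 7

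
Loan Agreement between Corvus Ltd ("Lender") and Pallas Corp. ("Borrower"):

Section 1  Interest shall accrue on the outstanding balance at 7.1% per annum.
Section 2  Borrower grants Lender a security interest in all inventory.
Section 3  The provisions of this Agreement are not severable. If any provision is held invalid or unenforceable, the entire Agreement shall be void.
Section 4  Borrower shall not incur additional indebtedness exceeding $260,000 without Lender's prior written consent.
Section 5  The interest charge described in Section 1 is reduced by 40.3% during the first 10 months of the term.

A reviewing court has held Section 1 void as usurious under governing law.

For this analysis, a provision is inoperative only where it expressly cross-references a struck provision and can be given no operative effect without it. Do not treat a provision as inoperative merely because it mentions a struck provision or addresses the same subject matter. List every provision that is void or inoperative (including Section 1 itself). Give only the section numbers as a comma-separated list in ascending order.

Section 1 is struck. The whole of Section 5 is the introductory reduction to the interest charge, defined by reference to Section 1, so Section 5 cannot stand once Section 1 is removed. Section 3 provides that the Agreement is not severable, so the invalidity of any one provision voids the entire Agreement. No provision of the Agreement survives.

1, 2, 3, 4, 5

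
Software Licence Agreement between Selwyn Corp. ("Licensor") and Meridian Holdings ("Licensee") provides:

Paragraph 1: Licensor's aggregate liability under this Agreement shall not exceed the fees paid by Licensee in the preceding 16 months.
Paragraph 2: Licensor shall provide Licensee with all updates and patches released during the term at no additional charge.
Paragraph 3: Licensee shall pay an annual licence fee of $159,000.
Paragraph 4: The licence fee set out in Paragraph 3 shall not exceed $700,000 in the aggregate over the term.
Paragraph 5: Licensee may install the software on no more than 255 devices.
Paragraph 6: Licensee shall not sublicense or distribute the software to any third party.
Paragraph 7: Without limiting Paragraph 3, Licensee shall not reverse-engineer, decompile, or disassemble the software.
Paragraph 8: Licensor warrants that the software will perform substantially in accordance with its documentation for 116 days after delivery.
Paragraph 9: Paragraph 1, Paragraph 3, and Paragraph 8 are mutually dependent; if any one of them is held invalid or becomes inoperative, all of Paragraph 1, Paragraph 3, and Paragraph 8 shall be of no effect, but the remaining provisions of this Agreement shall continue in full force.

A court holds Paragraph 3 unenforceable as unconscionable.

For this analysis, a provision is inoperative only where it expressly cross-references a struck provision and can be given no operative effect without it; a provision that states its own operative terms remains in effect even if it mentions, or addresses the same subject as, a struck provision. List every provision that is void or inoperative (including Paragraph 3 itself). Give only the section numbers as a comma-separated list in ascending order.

Paragraph 3 is struck. Paragraph 4 has no operative effect of its own apart from Paragraph 3 and is therefore inoperative. Although Paragraph 7 refers to Paragraph 3, its operative terms do not depend on Paragraph 3, so it remains in effect. Paragraph 9 declares Paragraph 1, Paragraph 3, and Paragraph 8 mutually dependent; since one of them has fallen, all of them are of no effect. That brings down Paragraph 1 and Paragraph 8 as well. The remainder continues in force under Paragraph 9. The provisions still in force are Paragraph 2, Paragraph 5, Paragraph 6, Paragraph 7, and Paragraph 9.

1, 3, 4, 8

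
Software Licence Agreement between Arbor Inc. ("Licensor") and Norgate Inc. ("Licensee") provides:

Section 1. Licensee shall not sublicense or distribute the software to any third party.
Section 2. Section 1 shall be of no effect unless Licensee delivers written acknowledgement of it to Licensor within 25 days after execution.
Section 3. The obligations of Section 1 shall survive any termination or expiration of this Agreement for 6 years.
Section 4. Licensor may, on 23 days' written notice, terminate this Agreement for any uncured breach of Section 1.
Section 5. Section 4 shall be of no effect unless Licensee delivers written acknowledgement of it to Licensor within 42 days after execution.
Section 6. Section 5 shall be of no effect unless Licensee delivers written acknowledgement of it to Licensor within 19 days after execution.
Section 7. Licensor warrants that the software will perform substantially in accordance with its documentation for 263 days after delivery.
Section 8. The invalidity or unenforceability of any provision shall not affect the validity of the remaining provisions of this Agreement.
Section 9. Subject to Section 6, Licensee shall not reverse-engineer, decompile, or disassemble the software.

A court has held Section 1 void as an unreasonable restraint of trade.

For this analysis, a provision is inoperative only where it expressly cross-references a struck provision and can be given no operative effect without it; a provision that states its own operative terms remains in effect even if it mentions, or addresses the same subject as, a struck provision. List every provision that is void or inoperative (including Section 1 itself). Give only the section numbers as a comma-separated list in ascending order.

1, 2, 3, 4, 5, 6

Section 1 is struck. The only function of Section 2 is the acknowledgement condition for Section 1, so it cannot stand once Section 1 is removed. The only function of Section 3 is the survival period for Section 1, so it cannot stand once Section 1 is removed. Section 4 merely fixes the termination right for breach of Section 1; with Section 1 gone it has nothing to operate on and falls away. Section 5 operates only by reference to Section 4, so it falls with Section 4. The only function of Section 6 is the acknowledgement condition for Section 5, so it cannot stand once Section 5 is removed. Section 9 mentions Section 6 but its own obligation stands independently of Section 6, so Section 9 is not affected. Under the severability clause in Section 8, the remaining provisions continue in force. The provisions still in force are Section 7, Section 8, and Section 9.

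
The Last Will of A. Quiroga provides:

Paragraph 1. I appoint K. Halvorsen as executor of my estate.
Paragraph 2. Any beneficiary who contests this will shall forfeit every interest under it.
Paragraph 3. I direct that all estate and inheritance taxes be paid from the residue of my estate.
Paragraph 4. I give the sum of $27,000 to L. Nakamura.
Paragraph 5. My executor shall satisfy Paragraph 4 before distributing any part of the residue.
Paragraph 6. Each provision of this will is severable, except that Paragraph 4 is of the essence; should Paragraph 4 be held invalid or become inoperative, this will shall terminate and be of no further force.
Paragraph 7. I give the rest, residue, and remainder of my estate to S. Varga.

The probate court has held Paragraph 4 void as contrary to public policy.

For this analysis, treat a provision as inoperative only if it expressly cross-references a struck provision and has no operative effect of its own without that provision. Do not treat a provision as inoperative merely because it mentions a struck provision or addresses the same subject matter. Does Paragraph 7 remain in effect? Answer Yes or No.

No

Paragraph 4 is struck. The only function of Paragraph 5 is the priority direction for Paragraph 4, so it cannot stand once Paragraph 4 is removed. Paragraph 6 makes Paragraph 4 an essential term, and Paragraph 4 is the provision held invalid; under Paragraph 6, the entire will is therefore void. No provision of the will survives. Paragraph 7 is among the inoperative provisions, so the answer is no.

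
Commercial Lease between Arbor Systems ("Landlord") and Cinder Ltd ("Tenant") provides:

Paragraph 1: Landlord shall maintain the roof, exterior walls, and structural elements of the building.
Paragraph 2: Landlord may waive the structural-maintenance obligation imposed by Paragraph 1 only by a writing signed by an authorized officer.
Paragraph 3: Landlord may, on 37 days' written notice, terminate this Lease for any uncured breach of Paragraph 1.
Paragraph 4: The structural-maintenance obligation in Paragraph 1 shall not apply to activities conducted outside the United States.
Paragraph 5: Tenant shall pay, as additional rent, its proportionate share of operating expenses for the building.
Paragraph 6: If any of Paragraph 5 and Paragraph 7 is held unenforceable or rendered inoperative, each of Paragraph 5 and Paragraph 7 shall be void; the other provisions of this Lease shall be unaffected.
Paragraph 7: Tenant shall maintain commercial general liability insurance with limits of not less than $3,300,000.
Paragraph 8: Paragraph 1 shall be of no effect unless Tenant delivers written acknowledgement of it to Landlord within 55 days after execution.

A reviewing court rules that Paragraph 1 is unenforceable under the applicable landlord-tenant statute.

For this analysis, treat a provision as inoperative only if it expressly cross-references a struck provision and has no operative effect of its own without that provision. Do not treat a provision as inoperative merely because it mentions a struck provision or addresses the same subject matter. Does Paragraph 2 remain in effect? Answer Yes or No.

No

Paragraph 1 is struck. Paragraph 2 has no operative effect of its own apart from Paragraph 1 and is therefore inoperative. Paragraph 3 merely fixes the termination right for breach of Paragraph 1; with Paragraph 1 gone it has nothing to operate on and falls away. The whole of Paragraph 4 is the carve-out from the structural-maintenance obligation, defined by reference to Paragraph 1, so Paragraph 4 cannot stand once Paragraph 1 is removed. Paragraph 8 merely fixes the acknowledgement condition for Paragraph 1; with Paragraph 1 gone it has nothing to operate on and falls away. Paragraph 6 ties Paragraph 5 and Paragraph 7 together, but none of those is affected here; the remaining provisions continue in force under Paragraph 6. Paragraph 5, Paragraph 6, and Paragraph 7 remain in effect. Paragraph 2 is among the inoperative provisions, so the answer is no.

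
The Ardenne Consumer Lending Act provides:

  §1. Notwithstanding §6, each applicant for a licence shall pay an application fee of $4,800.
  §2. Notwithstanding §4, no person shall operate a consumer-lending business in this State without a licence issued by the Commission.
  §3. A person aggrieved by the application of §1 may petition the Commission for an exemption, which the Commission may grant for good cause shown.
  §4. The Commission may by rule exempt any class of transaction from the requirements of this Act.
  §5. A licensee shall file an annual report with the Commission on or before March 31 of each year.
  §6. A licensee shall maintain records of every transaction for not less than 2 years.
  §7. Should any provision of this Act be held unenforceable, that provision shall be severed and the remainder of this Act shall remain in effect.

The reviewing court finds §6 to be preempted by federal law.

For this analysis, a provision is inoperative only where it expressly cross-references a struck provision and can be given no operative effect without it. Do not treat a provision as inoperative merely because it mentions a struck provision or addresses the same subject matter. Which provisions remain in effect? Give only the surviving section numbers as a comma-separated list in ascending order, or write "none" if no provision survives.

1, 2, 3, 4, 5, 7

§6 is struck. Although §1 refers to §6, its operative terms do not depend on §6, so it remains in effect. No other provision's operative terms depend on §6. Under the severability clause in §7, the remaining provisions continue in force. The provisions still in force are §1, §2, §3, §4, §5, and §7.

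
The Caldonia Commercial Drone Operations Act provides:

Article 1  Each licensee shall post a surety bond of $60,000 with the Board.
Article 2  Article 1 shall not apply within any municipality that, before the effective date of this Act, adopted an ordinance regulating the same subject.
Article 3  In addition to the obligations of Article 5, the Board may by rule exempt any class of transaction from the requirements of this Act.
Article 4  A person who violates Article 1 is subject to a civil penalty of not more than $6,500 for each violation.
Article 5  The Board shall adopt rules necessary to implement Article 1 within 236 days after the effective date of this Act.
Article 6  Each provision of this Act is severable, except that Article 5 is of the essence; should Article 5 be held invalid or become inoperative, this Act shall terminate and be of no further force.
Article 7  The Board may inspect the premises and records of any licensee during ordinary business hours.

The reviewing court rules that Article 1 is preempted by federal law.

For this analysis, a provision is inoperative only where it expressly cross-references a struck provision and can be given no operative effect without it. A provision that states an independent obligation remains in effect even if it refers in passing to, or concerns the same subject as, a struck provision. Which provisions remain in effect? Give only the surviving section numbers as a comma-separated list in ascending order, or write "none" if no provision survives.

none

Article 1 is struck. Article 2 merely fixes the local-preemption carve-out from Article 1; with Article 1 gone it has nothing to operate on and falls away. Article 4 has no operative effect of its own apart from Article 1 and is therefore inoperative. Article 5 operates only by reference to Article 1, so it falls with Article 1. Article 6 makes Article 5 an essential term, and Article 5 has been rendered inoperative by the cascade; under Article 6, the entire Act is therefore void. No provision of the Act survives.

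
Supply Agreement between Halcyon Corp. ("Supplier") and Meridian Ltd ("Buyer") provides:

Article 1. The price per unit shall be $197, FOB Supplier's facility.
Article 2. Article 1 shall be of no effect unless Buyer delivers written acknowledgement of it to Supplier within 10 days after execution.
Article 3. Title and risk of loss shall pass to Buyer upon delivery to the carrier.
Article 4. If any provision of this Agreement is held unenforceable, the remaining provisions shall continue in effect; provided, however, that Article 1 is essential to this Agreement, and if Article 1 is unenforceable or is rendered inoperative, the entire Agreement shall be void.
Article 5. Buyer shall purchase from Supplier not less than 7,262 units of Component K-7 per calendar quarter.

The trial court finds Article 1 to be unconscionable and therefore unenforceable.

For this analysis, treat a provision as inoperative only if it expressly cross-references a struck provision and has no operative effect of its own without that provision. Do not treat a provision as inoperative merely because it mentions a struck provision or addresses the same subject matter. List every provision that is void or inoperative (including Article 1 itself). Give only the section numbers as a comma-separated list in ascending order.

1, 2, 3, 4, 5

Article 1 is struck. The only function of Article 2 is the acknowledgement condition for Article 1, so it cannot stand once Article 1 is removed. Article 4 makes Article 1 an essential term, and Article 1 is the provision held invalid; under Article 4, the entire Agreement is therefore void. No provision of the Agreement survives.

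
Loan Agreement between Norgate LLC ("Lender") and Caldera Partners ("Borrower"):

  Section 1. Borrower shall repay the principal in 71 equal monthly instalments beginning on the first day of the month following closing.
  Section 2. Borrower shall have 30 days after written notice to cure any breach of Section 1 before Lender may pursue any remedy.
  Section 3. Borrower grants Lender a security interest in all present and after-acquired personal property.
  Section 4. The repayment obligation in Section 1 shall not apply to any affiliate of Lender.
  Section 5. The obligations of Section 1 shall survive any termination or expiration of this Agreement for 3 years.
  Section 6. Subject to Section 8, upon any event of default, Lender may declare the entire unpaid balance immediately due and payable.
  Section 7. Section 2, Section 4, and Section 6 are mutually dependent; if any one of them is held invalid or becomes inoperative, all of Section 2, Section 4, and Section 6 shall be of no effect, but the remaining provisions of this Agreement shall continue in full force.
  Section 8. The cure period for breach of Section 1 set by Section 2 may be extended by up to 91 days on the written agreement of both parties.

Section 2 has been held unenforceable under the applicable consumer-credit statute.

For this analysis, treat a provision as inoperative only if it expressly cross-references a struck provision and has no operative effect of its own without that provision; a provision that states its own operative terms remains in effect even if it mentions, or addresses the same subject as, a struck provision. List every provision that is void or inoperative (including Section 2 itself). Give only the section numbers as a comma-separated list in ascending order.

2, 4, 6, 8

Section 2 is struck. The whole of Section 8 is the extension of the cure period for breach of Section 1, defined by reference to Section 2, so Section 8 cannot stand once Section 2 is removed. Section 7 declares Section 2, Section 4, and Section 6 mutually dependent; since one of them has fallen, all of them are of no effect. That brings down Section 4 and Section 6 as well. The remainder continues in force under Section 7. That leaves Section 1, Section 3, Section 5, and Section 7 in effect.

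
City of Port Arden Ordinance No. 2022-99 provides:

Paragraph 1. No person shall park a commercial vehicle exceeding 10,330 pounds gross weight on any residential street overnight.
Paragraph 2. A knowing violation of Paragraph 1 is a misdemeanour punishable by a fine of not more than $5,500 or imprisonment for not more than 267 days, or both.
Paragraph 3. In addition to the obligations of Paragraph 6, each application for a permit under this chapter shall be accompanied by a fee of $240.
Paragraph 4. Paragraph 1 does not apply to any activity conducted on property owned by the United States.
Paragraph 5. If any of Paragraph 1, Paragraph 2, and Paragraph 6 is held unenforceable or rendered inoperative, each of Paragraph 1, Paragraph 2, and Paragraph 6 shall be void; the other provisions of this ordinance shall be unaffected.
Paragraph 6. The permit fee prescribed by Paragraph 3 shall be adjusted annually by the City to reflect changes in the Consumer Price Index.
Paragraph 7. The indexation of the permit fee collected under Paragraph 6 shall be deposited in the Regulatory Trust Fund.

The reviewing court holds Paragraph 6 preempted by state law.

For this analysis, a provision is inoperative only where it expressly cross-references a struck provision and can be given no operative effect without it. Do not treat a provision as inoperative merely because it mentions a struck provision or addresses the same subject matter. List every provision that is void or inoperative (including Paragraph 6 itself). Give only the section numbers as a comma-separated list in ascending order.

1, 2, 4, 6, 7

Paragraph 6 is struck. Paragraph 7 does nothing except set the disposition of the indexation of the permit fee by reference to Paragraph 6; with Paragraph 6 gone it has no independent effect and is inoperative. Although Paragraph 3 refers to Paragraph 6, its operative terms do not depend on Paragraph 6, so it remains in effect. Paragraph 5 declares Paragraph 1, Paragraph 2, and Paragraph 6 mutually dependent; since one of them has fallen, all of them are of no effect. That brings down Paragraph 1 and Paragraph 2 as well. Paragraph 4 in turn depends solely on a provision now struck and likewise falls. The remainder continues in force under Paragraph 5. That leaves Paragraph 3 and Paragraph 5 in effect.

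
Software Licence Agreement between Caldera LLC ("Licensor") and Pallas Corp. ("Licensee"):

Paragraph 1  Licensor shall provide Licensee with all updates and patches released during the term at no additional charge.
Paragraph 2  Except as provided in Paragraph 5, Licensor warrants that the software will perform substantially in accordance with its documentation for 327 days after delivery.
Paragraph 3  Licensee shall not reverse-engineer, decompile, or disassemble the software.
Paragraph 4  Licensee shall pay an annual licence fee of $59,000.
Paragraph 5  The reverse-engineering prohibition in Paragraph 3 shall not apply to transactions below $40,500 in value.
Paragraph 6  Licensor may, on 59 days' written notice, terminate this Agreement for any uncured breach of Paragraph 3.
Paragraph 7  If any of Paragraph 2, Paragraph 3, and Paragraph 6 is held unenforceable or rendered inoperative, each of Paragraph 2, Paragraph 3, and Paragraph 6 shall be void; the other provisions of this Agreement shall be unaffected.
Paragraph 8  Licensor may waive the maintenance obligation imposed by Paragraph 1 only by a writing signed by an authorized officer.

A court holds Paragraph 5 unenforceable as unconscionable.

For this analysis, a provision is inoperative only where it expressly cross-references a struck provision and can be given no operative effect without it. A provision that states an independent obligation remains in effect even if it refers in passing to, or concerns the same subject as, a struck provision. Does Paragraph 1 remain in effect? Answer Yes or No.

Paragraph 5 is struck. Paragraph 2 mentions Paragraph 5 but its own obligation stands independently of Paragraph 5, so Paragraph 2 is not affected. No other provision's operative terms depend on Paragraph 5. Paragraph 7 ties Paragraph 2, Paragraph 3, and Paragraph 6 together, but none of those is affected here; the remaining provisions continue in force under Paragraph 7. That leaves Paragraph 1, Paragraph 2, Paragraph 3, Paragraph 4, Paragraph 6, Paragraph 7, and Paragraph 8 in effect. Paragraph 1 is among the surviving provisions, so the answer is yes.

Yes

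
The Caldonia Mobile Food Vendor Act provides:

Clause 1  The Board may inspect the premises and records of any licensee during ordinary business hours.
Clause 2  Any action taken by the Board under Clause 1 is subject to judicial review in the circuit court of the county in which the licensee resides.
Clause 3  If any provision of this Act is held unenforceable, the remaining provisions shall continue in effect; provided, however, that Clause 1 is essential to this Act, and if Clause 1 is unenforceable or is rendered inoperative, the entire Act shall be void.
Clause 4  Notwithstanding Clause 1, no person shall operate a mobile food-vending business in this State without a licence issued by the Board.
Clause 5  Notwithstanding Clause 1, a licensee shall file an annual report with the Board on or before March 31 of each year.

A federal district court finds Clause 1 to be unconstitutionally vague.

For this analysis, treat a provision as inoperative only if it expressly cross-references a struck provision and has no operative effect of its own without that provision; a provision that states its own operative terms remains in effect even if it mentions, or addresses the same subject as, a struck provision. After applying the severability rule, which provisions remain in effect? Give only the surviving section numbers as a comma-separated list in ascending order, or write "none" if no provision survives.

none

Clause 1 is struck. Clause 2 operates only by reference to Clause 1, so it falls with Clause 1. Clause 3 makes Clause 1 an essential term, and Clause 1 is the provision held invalid; under Clause 3, the entire Act is therefore void. No provision of the Act survives.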